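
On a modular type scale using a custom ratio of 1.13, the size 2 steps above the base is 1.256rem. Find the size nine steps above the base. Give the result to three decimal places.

The gap is 9 − (2) = 7 steps, so the factor is 1.13^7.
1.256 × 1.13⁷ = 1.256 × 2.35261 ≈ 2.955

2.955rem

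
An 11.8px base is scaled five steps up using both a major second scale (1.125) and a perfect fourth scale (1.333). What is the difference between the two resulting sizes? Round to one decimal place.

Major second: 11.8 × 1.125⁵ = 21.264px
Perfect fourth: 11.8 × 1.333⁵ = 49.663px
Difference: 49.663 − 21.264 = 28.399px

28.4px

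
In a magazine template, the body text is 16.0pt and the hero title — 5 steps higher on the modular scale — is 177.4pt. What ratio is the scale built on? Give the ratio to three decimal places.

1.618

The ratio satisfies 16.0 × r⁵ = 177.4, so r = (177.4 / 16.0)^(1/5).
r = 11.0875^(1/5) ≈ 1.6180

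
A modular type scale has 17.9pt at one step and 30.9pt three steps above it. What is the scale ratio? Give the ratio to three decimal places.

The ratio satisfies 17.9 × r³ = 30.9, so r = (30.9 / 17.9)^(1/3).
r = 1.7263^(1/3) ≈ 1.1996

1.200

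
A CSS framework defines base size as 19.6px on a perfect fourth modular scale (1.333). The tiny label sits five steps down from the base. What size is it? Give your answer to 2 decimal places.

19.6 ÷ 1.333⁵ = 19.6 ÷ 4.20873 ≈ 4.66

4.66px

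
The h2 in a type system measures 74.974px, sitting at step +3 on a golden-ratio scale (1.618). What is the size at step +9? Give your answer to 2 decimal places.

74.974 × 1.618⁶ = 74.974 × 17.94201 ≈ 1345.184

1345.18px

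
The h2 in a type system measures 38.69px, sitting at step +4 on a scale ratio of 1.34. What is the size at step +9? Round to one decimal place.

167.2px

38.69 × 1.34⁵ = 38.69 × 4.32040 ≈ 167.156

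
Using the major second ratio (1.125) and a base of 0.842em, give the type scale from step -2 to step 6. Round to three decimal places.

0.665em, 0.748em, 0.842em, 0.947em, 1.066em, 1.199em, 1.349em, 1.517em, 1.707em

Step -2: 0.842 ÷ 1.125² = 0.665
Step -1: 0.842 ÷ 1.125 = 0.748
Step 0: 0.842em
Step 1: 0.842 × 1.125 = 0.947
Step 2: 0.842 × 1.125² = 1.066
Step 3: 0.842 × 1.125³ = 1.199
Step 4: 0.842 × 1.125⁴ = 1.349
Step 5: 0.842 × 1.125⁵ = 1.517
Step 6: 0.842 × 1.125⁶ = 1.707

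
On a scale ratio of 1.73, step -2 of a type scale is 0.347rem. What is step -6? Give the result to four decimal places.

Moving from step -2 to step -6 is 4 steps down, so divide by r⁴.
0.347 ÷ 1.73⁴ = 0.347 ÷ 8.95745 ≈ 0.0387

0.0387rem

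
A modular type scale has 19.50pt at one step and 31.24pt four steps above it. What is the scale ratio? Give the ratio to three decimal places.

1.125

r⁴ = 31.24 / 19.50, so r = (31.24/19.50)^(1/4).
r = 1.6021^(1/4) ≈ 1.1250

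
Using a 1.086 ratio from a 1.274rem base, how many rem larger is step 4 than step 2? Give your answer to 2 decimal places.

Step 2: 1.274 × 1.086² = 1.5026rem
Step 4: 1.274 × 1.086⁴ = 1.7721rem
Difference: 1.7721 − 1.5026 = 0.2695rem

0.27rem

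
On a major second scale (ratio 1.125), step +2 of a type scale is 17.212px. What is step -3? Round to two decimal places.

9.55px

17.212 ÷ 1.125⁵ = 17.212 ÷ 1.80203 ≈ 9.551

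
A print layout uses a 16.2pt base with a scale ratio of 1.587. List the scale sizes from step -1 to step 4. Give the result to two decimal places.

10.21pt, 16.20pt, 25.71pt, 40.80pt, 64.75pt, 102.76pt

Step -1: 16.2 ÷ 1.587 = 10.21
Step 0: 16.2pt
Step 1: 16.2 × 1.587 = 25.71
Step 2: 16.2 × 1.587² = 40.80
Step 3: 16.2 × 1.587³ = 64.75
Step 4: 16.2 × 1.587⁴ = 102.76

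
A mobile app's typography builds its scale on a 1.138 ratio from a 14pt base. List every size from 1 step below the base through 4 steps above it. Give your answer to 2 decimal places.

12.30pt, 14.00pt, 15.93pt, 18.13pt, 20.63pt, 23.48pt

Step -1: 14.0 ÷ 1.138 = 12.30
Step 0: 14pt
Step 1: 14.0 × 1.138 = 15.93
Step 2: 14.0 × 1.138² = 18.13
Step 3: 14.0 × 1.138³ = 20.63
Step 4: 14.0 × 1.138⁴ = 23.48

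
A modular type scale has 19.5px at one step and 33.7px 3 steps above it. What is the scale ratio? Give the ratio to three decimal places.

The ratio satisfies 19.5 × r³ = 33.7, so r = (33.7 / 19.5)^(1/3).
r = 1.7282^(1/3) ≈ 1.2000

1.200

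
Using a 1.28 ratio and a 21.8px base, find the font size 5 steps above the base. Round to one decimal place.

74.9px

21.8 × 1.28⁵ = 21.8 × 3.43597 ≈ 74.90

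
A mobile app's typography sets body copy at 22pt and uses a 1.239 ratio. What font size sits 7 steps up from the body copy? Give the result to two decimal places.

Every step multiplies by the scale ratio.
22.0 × 1.239⁷ = 22.0 × 4.48228 ≈ 98.61

98.61pt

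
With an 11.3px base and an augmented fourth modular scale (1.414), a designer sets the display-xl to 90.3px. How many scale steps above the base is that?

1.414ⁿ = 90.3 / 11.3 = 7.9912
n = ln(7.9912) / ln(1.414) = 2.0783 / 0.3464 ≈ 6.00

6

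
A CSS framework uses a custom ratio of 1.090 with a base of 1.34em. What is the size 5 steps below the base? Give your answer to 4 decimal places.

A modular type scale is a geometric sequence: sizeₙ = base × rⁿ.
1.34 ÷ 1.090⁵ = 1.34 ÷ 1.53862 ≈ 0.8709

0.8709em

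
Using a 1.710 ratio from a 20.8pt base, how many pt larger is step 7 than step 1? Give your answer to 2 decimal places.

Step 1: 20.8 × 1.710 = 35.5680pt
Step 7: 20.8 × 1.710⁷ = 889.2751pt
Difference: 889.2751 − 35.5680 = 853.7071pt

853.71pt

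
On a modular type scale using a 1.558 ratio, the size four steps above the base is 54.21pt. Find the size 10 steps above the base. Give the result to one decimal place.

Moving from step +4 to step +10 is 6 steps up, so multiply by r⁶.
54.21 × 1.558⁶ = 54.21 × 14.30226 ≈ 775.326

775.3pt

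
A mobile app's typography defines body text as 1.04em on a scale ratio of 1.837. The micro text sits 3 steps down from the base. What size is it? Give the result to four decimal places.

0.1678em

Every step multiplies by the scale ratio.
1.04 ÷ 1.837³ = 1.04 ÷ 6.19908 ≈ 0.1678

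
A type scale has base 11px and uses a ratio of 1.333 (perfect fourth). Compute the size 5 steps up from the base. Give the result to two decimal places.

46.30px

11.0 × 1.333⁵ = 11.0 × 4.20873 ≈ 46.30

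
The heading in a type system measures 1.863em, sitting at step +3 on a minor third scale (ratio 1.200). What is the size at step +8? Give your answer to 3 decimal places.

4.636em

1.863 × 1.200⁵ = 1.863 × 2.48832 ≈ 4.636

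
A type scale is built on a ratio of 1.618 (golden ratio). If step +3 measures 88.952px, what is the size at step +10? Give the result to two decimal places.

2582.29px

The gap is 10 − (3) = 7 steps, so the factor is 1.618^7.
88.952 × 1.618⁷ = 88.952 × 29.03017 ≈ 2582.292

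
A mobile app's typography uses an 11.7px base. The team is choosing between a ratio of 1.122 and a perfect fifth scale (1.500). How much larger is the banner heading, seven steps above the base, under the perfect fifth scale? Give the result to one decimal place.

At 1.122: 11.7 × 1.122⁷ = 26.190px
Perfect fifth: 11.7 × 1.500⁷ = 199.905px
Difference: 199.905 − 26.190 = 173.715px

173.7px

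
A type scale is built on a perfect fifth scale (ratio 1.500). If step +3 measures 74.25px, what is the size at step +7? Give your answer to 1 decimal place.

74.25 × 1.500⁴ = 74.25 × 5.06250 ≈ 375.891

375.9px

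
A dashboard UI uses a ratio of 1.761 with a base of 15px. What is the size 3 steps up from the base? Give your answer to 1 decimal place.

81.9px

A modular type scale is a geometric sequence: sizeₙ = base × rⁿ.
15.0 × 1.761³ = 15.0 × 5.46107 ≈ 81.92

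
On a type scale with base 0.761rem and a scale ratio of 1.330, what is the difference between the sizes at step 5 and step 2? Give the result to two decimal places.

Step 2: 0.761 × 1.330² = 1.3461rem
Step 5: 0.761 × 1.330⁵ = 3.1670rem
Difference: 3.1670 − 1.3461 = 1.8209rem

1.82rem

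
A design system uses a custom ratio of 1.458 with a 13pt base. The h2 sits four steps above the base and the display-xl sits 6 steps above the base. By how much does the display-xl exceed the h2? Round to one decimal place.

66.1pt

Step 4: 13.0 × 1.458⁴ = 58.745pt
Step 6: 13.0 × 1.458⁶ = 124.879pt
Difference: 124.879 − 58.745 = 66.134pt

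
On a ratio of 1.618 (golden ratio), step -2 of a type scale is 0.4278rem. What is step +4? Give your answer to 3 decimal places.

7.676rem

0.4278 × 1.618⁶ = 0.4278 × 17.94201 ≈ 7.676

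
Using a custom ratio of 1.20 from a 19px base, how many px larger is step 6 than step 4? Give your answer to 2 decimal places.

Step 4: 19.0 × 1.20⁴ = 39.3984px
Step 6: 19.0 × 1.20⁶ = 56.7337px
Difference: 56.7337 − 39.3984 = 17.3353px

17.34px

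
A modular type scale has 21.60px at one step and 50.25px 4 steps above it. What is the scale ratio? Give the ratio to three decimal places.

r⁴ = 50.25 / 21.60, so r = (50.25/21.60)^(1/4).
r = 2.3264^(1/4) ≈ 1.2350

1.235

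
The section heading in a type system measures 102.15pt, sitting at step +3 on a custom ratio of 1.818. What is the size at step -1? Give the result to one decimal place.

The gap is -1 − (3) = -4 steps, so the factor is 1.818^-4.
102.15 ÷ 1.818⁴ = 102.15 ÷ 10.92384 ≈ 9.351

9.4pt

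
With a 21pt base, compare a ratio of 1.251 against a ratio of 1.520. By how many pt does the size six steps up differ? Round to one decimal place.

178.5pt

At 1.251: 21.0 × 1.251⁶ = 80.494pt
At 1.520: 21.0 × 1.520⁶ = 258.989pt
Difference: 258.989 − 80.494 = 178.495pt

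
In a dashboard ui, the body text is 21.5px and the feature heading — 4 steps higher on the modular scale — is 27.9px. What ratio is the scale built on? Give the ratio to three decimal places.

The ratio satisfies 21.5 × r⁴ = 27.9, so r = (27.9 / 21.5)^(1/4).
r = 1.2977^(1/4) ≈ 1.0673

1.067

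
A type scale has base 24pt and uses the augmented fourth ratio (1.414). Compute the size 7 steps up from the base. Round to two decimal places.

271.24pt

24.0 × 1.414⁷ = 24.0 × 11.30175 ≈ 271.24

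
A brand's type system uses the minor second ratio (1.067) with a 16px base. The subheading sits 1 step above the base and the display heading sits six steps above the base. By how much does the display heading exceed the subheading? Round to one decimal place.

Step 1: 16.0 × 1.067 = 17.072px
Step 6: 16.0 × 1.067⁶ = 23.611px
Difference: 23.611 − 17.072 = 6.539px

6.5px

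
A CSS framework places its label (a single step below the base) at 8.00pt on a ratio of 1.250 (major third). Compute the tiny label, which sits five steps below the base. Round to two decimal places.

8.00 ÷ 1.250⁴ = 8.00 ÷ 2.44141 ≈ 3.277

3.28pt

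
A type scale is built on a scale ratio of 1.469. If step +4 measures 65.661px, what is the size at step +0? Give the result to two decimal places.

Moving from step +4 to step +0 is 4 steps down, so divide by r⁴.
65.661 ÷ 1.469⁴ = 65.661 ÷ 4.65680 ≈ 14.100

14.10px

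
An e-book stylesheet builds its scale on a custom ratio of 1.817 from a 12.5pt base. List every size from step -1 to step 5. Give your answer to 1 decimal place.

Step -1: 12.5 ÷ 1.817 = 6.9
Step 0: 12.5pt
Step 1: 12.5 × 1.817 = 22.7
Step 2: 12.5 × 1.817² = 41.3
Step 3: 12.5 × 1.817³ = 75.0
Step 4: 12.5 × 1.817⁴ = 136.2
Step 5: 12.5 × 1.817⁵ = 247.6

6.9pt, 12.5pt, 22.7pt, 41.3pt, 75.0pt, 136.2pt, 247.6pt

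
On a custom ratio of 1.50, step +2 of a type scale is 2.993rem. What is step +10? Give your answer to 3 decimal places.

76.707rem

The gap is 10 − (2) = 8 steps, so the factor is 1.50^8.
2.993 × 1.50⁸ = 2.993 × 25.62891 ≈ 76.707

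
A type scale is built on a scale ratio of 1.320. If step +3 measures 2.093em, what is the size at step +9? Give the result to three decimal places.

2.093 × 1.320⁶ = 2.093 × 5.28985 ≈ 11.072

11.072em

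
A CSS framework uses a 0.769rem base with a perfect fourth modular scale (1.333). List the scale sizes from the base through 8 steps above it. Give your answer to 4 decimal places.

0.7690rem, 1.0251rem, 1.3664rem, 1.8214rem, 2.4280rem, 3.2365rem, 4.3143rem, 5.7509rem, 7.6660rem

Step 0: 0.769rem
Step 1: 0.769 × 1.333 = 1.0251
Step 2: 0.769 × 1.333² = 1.3664
Step 3: 0.769 × 1.333³ = 1.8214
Step 4: 0.769 × 1.333⁴ = 2.4280
Step 5: 0.769 × 1.333⁵ = 3.2365
Step 6: 0.769 × 1.333⁶ = 4.3143
Step 7: 0.769 × 1.333⁷ = 5.7509
Step 8: 0.769 × 1.333⁸ = 7.6660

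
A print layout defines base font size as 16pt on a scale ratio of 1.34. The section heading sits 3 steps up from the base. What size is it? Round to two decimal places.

38.50pt

16.0 × 1.34³ = 16.0 × 2.40610 ≈ 38.50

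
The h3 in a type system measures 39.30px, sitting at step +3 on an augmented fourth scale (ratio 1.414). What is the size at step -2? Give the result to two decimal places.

6.95px

39.30 ÷ 1.414⁵ = 39.30 ÷ 5.65258 ≈ 6.953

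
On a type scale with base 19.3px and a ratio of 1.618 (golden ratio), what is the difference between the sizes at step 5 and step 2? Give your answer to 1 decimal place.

Step 2: 19.3 × 1.618² = 50.526px
Step 5: 19.3 × 1.618⁵ = 214.018px
Difference: 214.018 − 50.526 = 163.492px

163.5px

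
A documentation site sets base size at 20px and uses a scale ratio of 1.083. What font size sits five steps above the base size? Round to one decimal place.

20.0 × 1.083⁵ = 20.0 × 1.48985 ≈ 29.80

29.8px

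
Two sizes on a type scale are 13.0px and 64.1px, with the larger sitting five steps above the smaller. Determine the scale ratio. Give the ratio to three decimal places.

1.376

The ratio satisfies 13.0 × r⁵ = 64.1, so r = (64.1 / 13.0)^(1/5).
r = 4.9308^(1/5) ≈ 1.3759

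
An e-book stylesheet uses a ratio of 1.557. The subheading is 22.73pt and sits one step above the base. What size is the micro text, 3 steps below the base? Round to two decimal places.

22.73 ÷ 1.557⁴ = 22.73 ÷ 5.87698 ≈ 3.868

3.87pt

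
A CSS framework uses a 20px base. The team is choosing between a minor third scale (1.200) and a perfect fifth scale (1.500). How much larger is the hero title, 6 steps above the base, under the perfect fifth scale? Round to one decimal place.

Minor third: 20.0 × 1.200⁶ = 59.720px
Perfect fifth: 20.0 × 1.500⁶ = 227.812px
Difference: 227.812 − 59.720 = 168.092px

168.1px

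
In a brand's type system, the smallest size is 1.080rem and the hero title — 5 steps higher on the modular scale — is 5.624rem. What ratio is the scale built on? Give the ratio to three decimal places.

The ratio satisfies 1.080 × r⁵ = 5.624, so r = (5.624 / 1.080)^(1/5).
r = 5.2074^(1/5) ≈ 1.3910

1.391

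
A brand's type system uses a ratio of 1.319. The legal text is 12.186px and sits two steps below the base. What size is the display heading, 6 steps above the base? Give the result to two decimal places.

The gap is 6 − (-2) = 8 steps, so the factor is 1.319^8.
12.186 × 1.319⁸ = 12.186 × 9.16133 ≈ 111.640

111.64px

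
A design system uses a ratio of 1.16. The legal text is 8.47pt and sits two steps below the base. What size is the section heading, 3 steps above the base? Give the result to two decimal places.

17.79pt

Moving from step -2 to step +3 is 5 steps up, so multiply by r⁵.
8.47 × 1.16⁵ = 8.47 × 2.10034 ≈ 17.790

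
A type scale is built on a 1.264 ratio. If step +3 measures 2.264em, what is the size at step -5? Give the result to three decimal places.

0.347em

2.264 ÷ 1.264⁸ = 2.264 ÷ 6.51593 ≈ 0.347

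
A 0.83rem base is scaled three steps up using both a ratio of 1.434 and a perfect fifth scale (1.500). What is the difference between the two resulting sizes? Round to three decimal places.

At 1.434: 0.83 × 1.434³ = 2.44752rem
Perfect fifth: 0.83 × 1.500³ = 2.80125rem
Difference: 2.80125 − 2.44752 = 0.35373rem

0.354rem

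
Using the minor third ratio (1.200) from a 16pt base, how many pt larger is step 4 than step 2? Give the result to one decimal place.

10.1pt

Step 2: 16.0 × 1.200² = 23.040pt
Step 4: 16.0 × 1.200⁴ = 33.178pt
Difference: 33.178 − 23.040 = 10.138pt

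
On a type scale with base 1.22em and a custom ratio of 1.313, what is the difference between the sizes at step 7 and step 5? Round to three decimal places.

3.447em

Step 5: 1.22 × 1.313⁵ = 4.76084em
Step 7: 1.22 × 1.313⁷ = 8.20754em
Difference: 8.20754 − 4.76084 = 3.44670em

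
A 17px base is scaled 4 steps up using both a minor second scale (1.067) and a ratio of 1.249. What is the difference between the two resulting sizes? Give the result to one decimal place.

Minor second: 17.0 × 1.067⁴ = 22.035px
At 1.249: 17.0 × 1.249⁴ = 41.371px
Difference: 41.371 − 22.035 = 19.336px

19.3px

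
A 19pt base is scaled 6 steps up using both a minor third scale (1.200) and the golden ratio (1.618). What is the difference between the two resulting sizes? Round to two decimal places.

Minor third: 19.0 × 1.200⁶ = 56.7337pt
Golden ratio: 19.0 × 1.618⁶ = 340.8982pt
Difference: 340.8982 − 56.7337 = 284.1645pt

284.16pt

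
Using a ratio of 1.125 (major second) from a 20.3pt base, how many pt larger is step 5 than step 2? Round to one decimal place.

Step 2: 20.3 × 1.125² = 25.692pt
Step 5: 20.3 × 1.125⁵ = 36.581pt
Difference: 36.581 − 25.692 = 10.889pt

10.9pt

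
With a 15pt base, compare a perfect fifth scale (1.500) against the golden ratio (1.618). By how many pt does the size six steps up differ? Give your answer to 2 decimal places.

Perfect fifth: 15.0 × 1.500⁶ = 170.8594pt
Golden ratio: 15.0 × 1.618⁶ = 269.1302pt
Difference: 269.1302 − 170.8594 = 98.2708pt

98.27pt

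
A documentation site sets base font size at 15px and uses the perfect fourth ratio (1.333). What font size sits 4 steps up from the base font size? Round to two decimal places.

A modular type scale is a geometric sequence: sizeₙ = base × rⁿ.
15.0 × 1.333⁴ = 15.0 × 3.15733 ≈ 47.36

47.36px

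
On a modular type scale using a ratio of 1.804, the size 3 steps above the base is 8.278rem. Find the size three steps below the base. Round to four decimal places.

0.2402rem

The gap is -3 − (3) = -6 steps, so the factor is 1.804^-6.
8.278 ÷ 1.804⁶ = 8.278 ÷ 34.46825 ≈ 0.2402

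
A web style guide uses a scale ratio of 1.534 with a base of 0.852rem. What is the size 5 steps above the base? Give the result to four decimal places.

0.852 × 1.534⁵ = 0.852 × 8.49428 ≈ 7.2371

7.2371rem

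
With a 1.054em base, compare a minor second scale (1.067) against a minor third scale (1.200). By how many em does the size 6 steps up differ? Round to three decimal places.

1.592em

Minor second: 1.054 × 1.067⁶ = 1.55535em
Minor third: 1.054 × 1.200⁶ = 3.14723em
Difference: 3.14723 − 1.55535 = 1.59188em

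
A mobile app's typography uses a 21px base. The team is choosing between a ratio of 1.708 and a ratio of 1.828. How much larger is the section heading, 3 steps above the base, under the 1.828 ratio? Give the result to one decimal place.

At 1.708: 21.0 × 1.708³ = 104.636px
At 1.828: 21.0 × 1.828³ = 128.277px
Difference: 128.277 − 104.636 = 23.641px

23.6px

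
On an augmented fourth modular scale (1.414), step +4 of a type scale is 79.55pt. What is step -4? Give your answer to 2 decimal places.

4.98pt

79.55 ÷ 1.414⁸ = 79.55 ÷ 15.98068 ≈ 4.978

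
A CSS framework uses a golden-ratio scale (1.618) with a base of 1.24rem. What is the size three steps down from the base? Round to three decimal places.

1.24 ÷ 1.618³ = 1.24 ÷ 4.23580 ≈ 0.293

0.293rem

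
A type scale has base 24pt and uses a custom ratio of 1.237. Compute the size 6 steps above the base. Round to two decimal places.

85.99pt

24.0 × 1.237⁶ = 24.0 × 3.58276 ≈ 85.99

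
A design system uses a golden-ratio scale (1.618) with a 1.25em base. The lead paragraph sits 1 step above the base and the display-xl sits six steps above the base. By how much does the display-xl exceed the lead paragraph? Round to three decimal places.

20.405em

Step 1: 1.25 × 1.618 = 2.02250em
Step 6: 1.25 × 1.618⁶ = 22.42751em
Difference: 22.42751 − 2.02250 = 20.40501em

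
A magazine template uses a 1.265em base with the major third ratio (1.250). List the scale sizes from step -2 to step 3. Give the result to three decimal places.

Step -2: 1.265 ÷ 1.250² = 0.810
Step -1: 1.265 ÷ 1.250 = 1.012
Step 0: 1.265em
Step 1: 1.265 × 1.250 = 1.581
Step 2: 1.265 × 1.250² = 1.977
Step 3: 1.265 × 1.250³ = 2.471

0.810em, 1.012em, 1.265em, 1.581em, 1.977em, 2.471em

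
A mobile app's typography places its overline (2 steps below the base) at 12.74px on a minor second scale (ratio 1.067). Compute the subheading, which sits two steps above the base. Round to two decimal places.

Moving from step -2 to step +2 is 4 steps up, so multiply by r⁴.
12.74 × 1.067⁴ = 12.74 × 1.29616 ≈ 16.513

16.51px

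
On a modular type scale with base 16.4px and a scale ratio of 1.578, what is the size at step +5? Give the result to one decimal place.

160.5px

16.4 × 1.578⁵ = 16.4 × 9.78442 ≈ 160.46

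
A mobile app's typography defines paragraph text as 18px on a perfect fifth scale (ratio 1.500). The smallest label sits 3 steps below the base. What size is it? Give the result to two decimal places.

18.0 ÷ 1.500³ = 18.0 ÷ 3.37500 ≈ 5.33

5.33px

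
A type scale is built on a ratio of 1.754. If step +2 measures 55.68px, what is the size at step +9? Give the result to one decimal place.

2843.8px

55.68 × 1.754⁷ = 55.68 × 51.07485 ≈ 2843.848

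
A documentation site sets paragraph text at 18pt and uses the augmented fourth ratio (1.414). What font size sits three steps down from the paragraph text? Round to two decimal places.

18.0 ÷ 1.414³ = 18.0 ÷ 2.82715 ≈ 6.37

6.37pt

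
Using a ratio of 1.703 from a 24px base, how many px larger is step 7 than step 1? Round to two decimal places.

956.17px

Step 1: 24.0 × 1.703 = 40.8720px
Step 7: 24.0 × 1.703⁷ = 997.0427px
Difference: 997.0427 − 40.8720 = 956.1707px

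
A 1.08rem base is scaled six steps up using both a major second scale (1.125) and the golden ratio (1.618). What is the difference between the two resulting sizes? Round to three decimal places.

17.188rem

Major second: 1.08 × 1.125⁶ = 2.18947rem
Golden ratio: 1.08 × 1.618⁶ = 19.37737rem
Difference: 19.37737 − 2.18947 = 17.18790rem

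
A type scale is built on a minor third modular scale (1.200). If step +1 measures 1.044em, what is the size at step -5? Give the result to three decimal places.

0.350em

1.044 ÷ 1.200⁶ = 1.044 ÷ 2.98598 ≈ 0.350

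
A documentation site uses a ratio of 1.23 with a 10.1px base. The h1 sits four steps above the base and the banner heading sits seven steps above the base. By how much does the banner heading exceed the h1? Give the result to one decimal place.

Step 4: 10.1 × 1.23⁴ = 23.118px
Step 7: 10.1 × 1.23⁷ = 43.019px
Difference: 43.019 − 23.118 = 19.901px

19.9px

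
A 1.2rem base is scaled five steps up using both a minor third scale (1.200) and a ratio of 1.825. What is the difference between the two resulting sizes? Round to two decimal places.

21.31rem

Minor third: 1.2 × 1.200⁵ = 2.9860rem
At 1.825: 1.2 × 1.825⁵ = 24.2938rem
Difference: 24.2938 − 2.9860 = 21.3078rem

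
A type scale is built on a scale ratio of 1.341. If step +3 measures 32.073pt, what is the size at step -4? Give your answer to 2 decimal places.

The gap is -4 − (3) = -7 steps, so the factor is 1.341^-7.
32.073 ÷ 1.341⁷ = 32.073 ÷ 7.79833 ≈ 4.113

4.11pt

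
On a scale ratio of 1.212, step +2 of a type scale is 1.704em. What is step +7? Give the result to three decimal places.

4.456em

Moving from step +2 to step +7 is 5 steps up, so multiply by r⁵.
1.704 × 1.212⁵ = 1.704 × 2.61525 ≈ 4.456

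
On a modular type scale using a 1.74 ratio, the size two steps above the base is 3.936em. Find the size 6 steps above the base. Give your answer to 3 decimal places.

36.079em

3.936 × 1.74⁴ = 3.936 × 9.16636 ≈ 36.079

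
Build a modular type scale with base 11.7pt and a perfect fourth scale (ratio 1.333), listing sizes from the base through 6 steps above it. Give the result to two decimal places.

11.70pt, 15.60pt, 20.79pt, 27.71pt, 36.94pt, 49.24pt, 65.64pt

Step 0: 11.7pt
Step 1: 11.7 × 1.333 = 15.60
Step 2: 11.7 × 1.333² = 20.79
Step 3: 11.7 × 1.333³ = 27.71
Step 4: 11.7 × 1.333⁴ = 36.94
Step 5: 11.7 × 1.333⁵ = 49.24
Step 6: 11.7 × 1.333⁶ = 65.64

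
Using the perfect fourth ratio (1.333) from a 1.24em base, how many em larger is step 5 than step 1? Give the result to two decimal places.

3.57em

Step 1: 1.24 × 1.333 = 1.6529em
Step 5: 1.24 × 1.333⁵ = 5.2188em
Difference: 5.2188 − 1.6529 = 3.5659em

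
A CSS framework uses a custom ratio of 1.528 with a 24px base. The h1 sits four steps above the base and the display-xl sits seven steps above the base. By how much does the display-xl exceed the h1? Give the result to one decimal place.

335.9px

Step 4: 24.0 × 1.528⁴ = 130.829px
Step 7: 24.0 × 1.528⁷ = 466.740px
Difference: 466.740 − 130.829 = 335.911px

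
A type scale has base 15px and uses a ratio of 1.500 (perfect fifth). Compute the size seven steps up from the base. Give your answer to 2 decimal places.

Each step on a modular scale multiplies by the ratio, so the size n steps from the base is base × ratioⁿ.
15.0 × 1.500⁷ = 15.0 × 17.08594 ≈ 256.29

256.29px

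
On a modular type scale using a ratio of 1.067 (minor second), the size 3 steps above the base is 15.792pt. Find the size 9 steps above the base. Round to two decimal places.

23.30pt

15.792 × 1.067⁶ = 15.792 × 1.47566 ≈ 23.304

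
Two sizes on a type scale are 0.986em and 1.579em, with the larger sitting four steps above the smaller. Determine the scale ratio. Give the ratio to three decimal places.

1.125

The ratio satisfies 0.986 × r⁴ = 1.579, so r = (1.579 / 0.986)^(1/4).
r = 1.6014^(1/4) ≈ 1.1249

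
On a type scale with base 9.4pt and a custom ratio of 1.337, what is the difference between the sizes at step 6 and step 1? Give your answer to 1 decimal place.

Step 1: 9.4 × 1.337 = 12.568pt
Step 6: 9.4 × 1.337⁶ = 53.693pt
Difference: 53.693 − 12.568 = 41.125pt

41.1pt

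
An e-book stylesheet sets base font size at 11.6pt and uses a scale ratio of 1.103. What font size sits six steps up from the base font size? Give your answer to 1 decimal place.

Every step multiplies by the scale ratio.
11.6 × 1.103⁶ = 11.6 × 1.80075 ≈ 20.89

20.9pt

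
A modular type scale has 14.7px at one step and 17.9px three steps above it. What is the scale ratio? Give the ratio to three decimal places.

1.068

r³ = 17.9 / 14.7, so r = (17.9/14.7)^(1/3).
r = 1.2177^(1/3) ≈ 1.0679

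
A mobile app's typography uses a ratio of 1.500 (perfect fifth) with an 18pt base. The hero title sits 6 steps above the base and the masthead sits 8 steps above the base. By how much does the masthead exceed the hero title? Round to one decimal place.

Step 6: 18.0 × 1.500⁶ = 205.031pt
Step 8: 18.0 × 1.500⁸ = 461.320pt
Difference: 461.320 − 205.031 = 256.289pt

256.3pt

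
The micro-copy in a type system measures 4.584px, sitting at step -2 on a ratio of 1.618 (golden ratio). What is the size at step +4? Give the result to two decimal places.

82.25px

4.584 × 1.618⁶ = 4.584 × 17.94201 ≈ 82.246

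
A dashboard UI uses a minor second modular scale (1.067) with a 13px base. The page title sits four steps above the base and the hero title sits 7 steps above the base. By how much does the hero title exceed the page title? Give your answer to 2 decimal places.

Step 4: 13.0 × 1.067⁴ = 16.8500px
Step 7: 13.0 × 1.067⁷ = 20.4689px
Difference: 20.4689 − 16.8500 = 3.6189px

3.62px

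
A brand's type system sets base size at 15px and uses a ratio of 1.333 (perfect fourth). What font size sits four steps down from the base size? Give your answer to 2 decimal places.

A modular type scale is a geometric sequence: sizeₙ = base × rⁿ.
15.0 ÷ 1.333⁴ = 15.0 ÷ 3.15733 ≈ 4.75

4.75px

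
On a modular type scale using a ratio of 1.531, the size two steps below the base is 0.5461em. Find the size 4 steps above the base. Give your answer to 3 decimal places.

7.033em

The gap is 4 − (-2) = 6 steps, so the factor is 1.531^6.
0.5461 × 1.531⁶ = 0.5461 × 12.87808 ≈ 7.033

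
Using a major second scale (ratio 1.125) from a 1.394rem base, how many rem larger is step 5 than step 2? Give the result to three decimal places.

Step 2: 1.394 × 1.125² = 1.76428rem
Step 5: 1.394 × 1.125⁵ = 2.51203rem
Difference: 2.51203 − 1.76428 = 0.74775rem

0.748rem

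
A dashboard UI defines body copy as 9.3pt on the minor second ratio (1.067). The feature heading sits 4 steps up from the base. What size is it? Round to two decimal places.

9.3 × 1.067⁴ = 9.3 × 1.29616 ≈ 12.05

12.05pt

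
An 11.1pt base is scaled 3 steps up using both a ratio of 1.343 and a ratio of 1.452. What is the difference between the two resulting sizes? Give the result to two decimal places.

7.09pt

At 1.343: 11.1 × 1.343³ = 26.8875pt
At 1.452: 11.1 × 1.452³ = 33.9800pt
Difference: 33.9800 − 26.8875 = 7.0925pt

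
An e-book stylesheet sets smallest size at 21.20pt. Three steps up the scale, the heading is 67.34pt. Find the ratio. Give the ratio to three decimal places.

The ratio satisfies 21.20 × r³ = 67.34, so r = (67.34 / 21.20)^(1/3).
r = 3.1764^(1/3) ≈ 1.4700

1.470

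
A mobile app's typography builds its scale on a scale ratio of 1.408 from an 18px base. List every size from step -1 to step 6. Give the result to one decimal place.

Step -1: 18.0 ÷ 1.408 = 12.8
Step 0: 18px
Step 1: 18.0 × 1.408 = 25.3
Step 2: 18.0 × 1.408² = 35.7
Step 3: 18.0 × 1.408³ = 50.2
Step 4: 18.0 × 1.408⁴ = 70.7
Step 5: 18.0 × 1.408⁵ = 99.6
Step 6: 18.0 × 1.408⁶ = 140.2

12.8px, 18.0px, 25.3px, 35.7px, 50.2px, 70.7px, 99.6px, 140.2px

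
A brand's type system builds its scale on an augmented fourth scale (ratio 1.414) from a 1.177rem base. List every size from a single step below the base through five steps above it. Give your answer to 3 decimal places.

0.832rem, 1.177rem, 1.664rem, 2.353rem, 3.328rem, 4.705rem, 6.653rem

Step -1: 1.177 ÷ 1.414 = 0.832
Step 0: 1.177rem
Step 1: 1.177 × 1.414 = 1.664
Step 2: 1.177 × 1.414² = 2.353
Step 3: 1.177 × 1.414³ = 3.328
Step 4: 1.177 × 1.414⁴ = 4.705
Step 5: 1.177 × 1.414⁵ = 6.653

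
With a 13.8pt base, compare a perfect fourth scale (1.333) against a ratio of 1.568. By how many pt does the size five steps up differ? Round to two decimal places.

72.72pt

Perfect fourth: 13.8 × 1.333⁵ = 58.0804pt
At 1.568: 13.8 × 1.568⁵ = 130.8005pt
Difference: 130.8005 − 58.0804 = 72.7201pt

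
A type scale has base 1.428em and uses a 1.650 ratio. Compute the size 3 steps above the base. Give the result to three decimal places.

Every step multiplies by the scale ratio.
1.428 × 1.650³ = 1.428 × 4.49212 ≈ 6.415

6.415em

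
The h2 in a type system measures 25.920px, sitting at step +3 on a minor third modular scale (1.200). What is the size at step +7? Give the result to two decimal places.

The gap is 7 − (3) = 4 steps, so the factor is 1.200^4.
25.920 × 1.200⁴ = 25.920 × 2.07360 ≈ 53.748

53.75px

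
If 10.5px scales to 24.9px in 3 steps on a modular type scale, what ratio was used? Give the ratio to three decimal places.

r³ = 24.9 / 10.5, so r = (24.9/10.5)^(1/3).
r = 2.3714^(1/3) ≈ 1.3335

1.334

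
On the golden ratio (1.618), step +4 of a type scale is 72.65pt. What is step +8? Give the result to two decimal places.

497.91pt

72.65 × 1.618⁴ = 72.65 × 6.85353 ≈ 497.909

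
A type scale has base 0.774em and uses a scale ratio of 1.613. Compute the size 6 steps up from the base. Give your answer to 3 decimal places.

13.632em

Every step multiplies by the scale ratio.
0.774 × 1.613⁶ = 0.774 × 17.61190 ≈ 13.632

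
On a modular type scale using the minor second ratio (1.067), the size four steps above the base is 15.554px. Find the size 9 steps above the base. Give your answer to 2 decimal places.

21.51px

15.554 × 1.067⁵ = 15.554 × 1.38300 ≈ 21.511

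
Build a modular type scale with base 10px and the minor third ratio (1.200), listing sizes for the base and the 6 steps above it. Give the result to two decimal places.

10.00px, 12.00px, 14.40px, 17.28px, 20.74px, 24.88px, 29.86px

Step 0: 10px
Step 1: 10.0 × 1.200 = 12.00
Step 2: 10.0 × 1.200² = 14.40
Step 3: 10.0 × 1.200³ = 17.28
Step 4: 10.0 × 1.200⁴ = 20.74
Step 5: 10.0 × 1.200⁵ = 24.88
Step 6: 10.0 × 1.200⁶ = 29.86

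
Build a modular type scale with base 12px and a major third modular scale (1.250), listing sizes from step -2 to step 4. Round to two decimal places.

7.68px, 9.60px, 12.00px, 15.00px, 18.75px, 23.44px, 29.30px

Step -2: 12.0 ÷ 1.250² = 7.68
Step -1: 12.0 ÷ 1.250 = 9.60
Step 0: 12px
Step 1: 12.0 × 1.250 = 15.00
Step 2: 12.0 × 1.250² = 18.75
Step 3: 12.0 × 1.250³ = 23.44
Step 4: 12.0 × 1.250⁴ = 29.30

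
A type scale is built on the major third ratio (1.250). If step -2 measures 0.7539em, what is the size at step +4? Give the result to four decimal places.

2.8759em

0.7539 × 1.250⁶ = 0.7539 × 3.81470 ≈ 2.8759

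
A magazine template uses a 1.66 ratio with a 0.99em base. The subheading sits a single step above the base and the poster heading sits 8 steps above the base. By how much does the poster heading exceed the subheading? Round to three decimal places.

55.439em

Step 1: 0.99 × 1.66 = 1.64340em
Step 8: 0.99 × 1.66⁸ = 57.08209em
Difference: 57.08209 − 1.64340 = 55.43869em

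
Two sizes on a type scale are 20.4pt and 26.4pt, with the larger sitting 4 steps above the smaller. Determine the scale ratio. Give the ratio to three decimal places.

r⁴ = 26.4 / 20.4, so r = (26.4/20.4)^(1/4).
r = 1.2941^(1/4) ≈ 1.0666

1.067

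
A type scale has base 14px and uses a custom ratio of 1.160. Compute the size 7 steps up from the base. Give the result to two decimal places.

A modular type scale is a geometric sequence: sizeₙ = base × rⁿ.
14.0 × 1.160⁷ = 14.0 × 2.82622 ≈ 39.57

39.57px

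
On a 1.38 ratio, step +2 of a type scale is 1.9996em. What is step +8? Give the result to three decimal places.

1.9996 × 1.38⁶ = 1.9996 × 6.90676 ≈ 13.811

13.811em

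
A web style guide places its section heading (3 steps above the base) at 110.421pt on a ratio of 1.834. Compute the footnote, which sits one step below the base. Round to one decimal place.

9.8pt

110.421 ÷ 1.834⁴ = 110.421 ÷ 11.31351 ≈ 9.760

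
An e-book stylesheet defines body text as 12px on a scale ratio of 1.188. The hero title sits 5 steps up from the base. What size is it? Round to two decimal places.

12.0 × 1.188⁵ = 12.0 × 2.36637 ≈ 28.40

28.40px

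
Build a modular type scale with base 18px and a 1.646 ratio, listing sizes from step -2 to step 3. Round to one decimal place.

Step -2: 18.0 ÷ 1.646² = 6.6
Step -1: 18.0 ÷ 1.646 = 10.9
Step 0: 18px
Step 1: 18.0 × 1.646 = 29.6
Step 2: 18.0 × 1.646² = 48.8
Step 3: 18.0 × 1.646³ = 80.3

6.6px, 10.9px, 18.0px, 29.6px, 48.8px, 80.3px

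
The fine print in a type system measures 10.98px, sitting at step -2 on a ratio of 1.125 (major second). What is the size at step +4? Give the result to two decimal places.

The gap is 4 − (-2) = 6 steps, so the factor is 1.125^6.
10.98 × 1.125⁶ = 10.98 × 2.02729 ≈ 22.260

22.26px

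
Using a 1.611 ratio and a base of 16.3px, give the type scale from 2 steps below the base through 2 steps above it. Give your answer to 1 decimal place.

6.3px, 10.1px, 16.3px, 26.3px, 42.3px

Step -2: 16.3 ÷ 1.611² = 6.3
Step -1: 16.3 ÷ 1.611 = 10.1
Step 0: 16.3px
Step 1: 16.3 × 1.611 = 26.3
Step 2: 16.3 × 1.611² = 42.3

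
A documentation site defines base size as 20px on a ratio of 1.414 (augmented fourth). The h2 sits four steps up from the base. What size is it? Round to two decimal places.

79.95px

20.0 × 1.414⁴ = 20.0 × 3.99758 ≈ 79.95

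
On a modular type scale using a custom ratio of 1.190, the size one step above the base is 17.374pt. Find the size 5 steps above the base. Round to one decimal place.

The gap is 5 − (1) = 4 steps, so the factor is 1.190^4.
17.374 × 1.190⁴ = 17.374 × 2.00534 ≈ 34.841

34.8pt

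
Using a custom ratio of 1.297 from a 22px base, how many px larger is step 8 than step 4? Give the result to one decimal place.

Step 4: 22.0 × 1.297⁴ = 62.256px
Step 8: 22.0 × 1.297⁸ = 176.174px
Difference: 176.174 − 62.256 = 113.918px

113.9px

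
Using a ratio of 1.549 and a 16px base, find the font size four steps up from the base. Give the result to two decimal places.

92.11px

A modular type scale is a geometric sequence: sizeₙ = base × rⁿ.
16.0 × 1.549⁴ = 16.0 × 5.75713 ≈ 92.11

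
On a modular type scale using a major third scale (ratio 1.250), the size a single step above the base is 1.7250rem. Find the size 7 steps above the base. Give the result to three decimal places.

The gap is 7 − (1) = 6 steps, so the factor is 1.250^6.
1.7250 × 1.250⁶ = 1.7250 × 3.81470 ≈ 6.580

6.580rem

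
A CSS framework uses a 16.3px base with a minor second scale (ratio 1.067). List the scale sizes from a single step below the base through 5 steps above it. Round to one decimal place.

Step -1: 16.3 ÷ 1.067 = 15.3
Step 0: 16.3px
Step 1: 16.3 × 1.067 = 17.4
Step 2: 16.3 × 1.067² = 18.6
Step 3: 16.3 × 1.067³ = 19.8
Step 4: 16.3 × 1.067⁴ = 21.1
Step 5: 16.3 × 1.067⁵ = 22.5

15.3px, 16.3px, 17.4px, 18.6px, 19.8px, 21.1px, 22.5px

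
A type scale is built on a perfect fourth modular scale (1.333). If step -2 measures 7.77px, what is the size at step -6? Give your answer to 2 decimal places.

Moving from step -2 to step -6 is 4 steps down, so divide by r⁴.
7.77 ÷ 1.333⁴ = 7.77 ÷ 3.15733 ≈ 2.461

2.46px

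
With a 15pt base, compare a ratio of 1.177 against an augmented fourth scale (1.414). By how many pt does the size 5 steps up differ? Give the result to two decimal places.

At 1.177: 15.0 × 1.177⁵ = 33.8824pt
Augmented fourth: 15.0 × 1.414⁵ = 84.7888pt
Difference: 84.7888 − 33.8824 = 50.9064pt

50.91pt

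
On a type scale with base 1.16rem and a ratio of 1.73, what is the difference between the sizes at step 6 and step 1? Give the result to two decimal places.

Step 1: 1.16 × 1.73 = 2.0068rem
Step 6: 1.16 × 1.73⁶ = 31.0982rem
Difference: 31.0982 − 2.0068 = 29.0914rem

29.09rem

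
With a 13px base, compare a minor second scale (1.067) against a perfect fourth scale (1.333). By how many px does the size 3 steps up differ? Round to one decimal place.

Minor second: 13.0 × 1.067³ = 15.792px
Perfect fourth: 13.0 × 1.333³ = 30.792px
Difference: 30.792 − 15.792 = 15.000px

15.0px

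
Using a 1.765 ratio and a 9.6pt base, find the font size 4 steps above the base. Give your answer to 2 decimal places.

Every step multiplies by the scale ratio.
9.6 × 1.765⁴ = 9.6 × 9.70463 ≈ 93.16

93.16pt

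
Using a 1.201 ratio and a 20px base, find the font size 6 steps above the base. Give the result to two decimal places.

60.02px

20.0 × 1.201⁶ = 20.0 × 3.00095 ≈ 60.02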